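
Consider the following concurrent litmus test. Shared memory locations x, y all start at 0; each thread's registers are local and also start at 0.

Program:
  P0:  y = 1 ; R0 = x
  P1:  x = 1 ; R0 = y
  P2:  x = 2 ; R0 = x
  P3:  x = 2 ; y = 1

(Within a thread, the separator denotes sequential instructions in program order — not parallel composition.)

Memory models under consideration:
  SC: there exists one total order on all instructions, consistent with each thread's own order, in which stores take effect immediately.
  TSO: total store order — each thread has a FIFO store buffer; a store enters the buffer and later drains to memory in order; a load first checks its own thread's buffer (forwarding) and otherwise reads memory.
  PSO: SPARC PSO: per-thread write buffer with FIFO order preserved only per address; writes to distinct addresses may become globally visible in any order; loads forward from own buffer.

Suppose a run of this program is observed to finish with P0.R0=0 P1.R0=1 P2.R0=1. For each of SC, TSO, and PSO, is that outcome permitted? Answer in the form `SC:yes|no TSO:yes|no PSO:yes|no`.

outcome vector order: (P0.R0,P1.R0,P2.R0)
[SC] allowed = {(0,1,1); (0,1,2); (1,0,1); (1,0,2); (1,1,1); (1,1,2); (2,0,1); (2,0,2); (2,1,1); (2,1,2)}
[TSO] allowed = {(0,0,1); (0,0,2); (0,1,1); (0,1,2); (1,0,1); (1,0,2); (1,1,1); (1,1,2); (2,0,1); (2,0,2); (2,1,1); (2,1,2)}
[PSO] allowed = {(0,0,1); (0,0,2); (0,1,1); (0,1,2); (1,0,1); (1,0,2); (1,1,1); (1,1,2); (2,0,1); (2,0,2); (2,1,1); (2,1,2)}
target (0,1,1) ∈ {SC,TSO,PSO}

SC:yes TSO:yes PSO:yes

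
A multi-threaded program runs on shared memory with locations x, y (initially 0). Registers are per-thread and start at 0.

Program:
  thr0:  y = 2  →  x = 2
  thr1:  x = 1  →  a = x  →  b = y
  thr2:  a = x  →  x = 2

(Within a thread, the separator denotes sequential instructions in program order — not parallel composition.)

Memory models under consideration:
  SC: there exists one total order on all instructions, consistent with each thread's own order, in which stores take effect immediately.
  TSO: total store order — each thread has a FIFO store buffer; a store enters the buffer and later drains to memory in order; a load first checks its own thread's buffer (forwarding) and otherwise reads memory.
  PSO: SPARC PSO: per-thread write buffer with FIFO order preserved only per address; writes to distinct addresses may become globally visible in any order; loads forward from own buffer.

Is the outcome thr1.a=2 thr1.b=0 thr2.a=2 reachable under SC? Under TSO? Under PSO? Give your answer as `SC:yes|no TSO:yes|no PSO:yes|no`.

outcome vector order: (thr1.a,thr1.b,thr2.a)
SC: 11 outcomes — {(1,0,0) (1,0,1) (1,0,2) (1,2,0) (1,2,1) (1,2,2) (2,0,0) (2,0,1) (2,2,0) (2,2,1) (2,2,2)}
TSO: 11 outcomes — {(1,0,0) (1,0,1) (1,0,2) (1,2,0) (1,2,1) (1,2,2) (2,0,0) (2,0,1) (2,2,0) (2,2,1) (2,2,2)}
PSO: 12 outcomes — {(1,0,0) (1,0,1) (1,0,2) (1,2,0) (1,2,1) (1,2,2) (2,0,0) (2,0,1) (2,0,2) (2,2,0) (2,2,1) (2,2,2)}
target (2,0,2) ∈ {PSO}

SC:no TSO:no PSO:yes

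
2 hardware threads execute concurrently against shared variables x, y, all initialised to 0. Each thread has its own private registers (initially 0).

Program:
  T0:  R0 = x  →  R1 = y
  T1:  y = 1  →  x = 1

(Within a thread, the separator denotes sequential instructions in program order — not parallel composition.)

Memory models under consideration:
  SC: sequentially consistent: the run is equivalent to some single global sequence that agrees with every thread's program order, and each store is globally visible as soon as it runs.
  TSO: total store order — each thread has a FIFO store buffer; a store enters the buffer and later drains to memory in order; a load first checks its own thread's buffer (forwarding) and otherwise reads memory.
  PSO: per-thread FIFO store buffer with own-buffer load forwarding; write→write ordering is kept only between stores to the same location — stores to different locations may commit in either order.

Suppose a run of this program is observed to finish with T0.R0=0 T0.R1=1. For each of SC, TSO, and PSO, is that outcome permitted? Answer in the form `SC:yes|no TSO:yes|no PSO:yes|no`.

SC:yes TSO:yes PSO:yes

outcome vector order: (T0.R0,T0.R1)
SC (3): (0,0), (0,1), (1,1)
TSO (3): (0,0), (0,1), (1,1)
PSO (4): (0,0), (0,1), (1,0), (1,1)
target (0,1) ∈ {SC,TSO,PSO}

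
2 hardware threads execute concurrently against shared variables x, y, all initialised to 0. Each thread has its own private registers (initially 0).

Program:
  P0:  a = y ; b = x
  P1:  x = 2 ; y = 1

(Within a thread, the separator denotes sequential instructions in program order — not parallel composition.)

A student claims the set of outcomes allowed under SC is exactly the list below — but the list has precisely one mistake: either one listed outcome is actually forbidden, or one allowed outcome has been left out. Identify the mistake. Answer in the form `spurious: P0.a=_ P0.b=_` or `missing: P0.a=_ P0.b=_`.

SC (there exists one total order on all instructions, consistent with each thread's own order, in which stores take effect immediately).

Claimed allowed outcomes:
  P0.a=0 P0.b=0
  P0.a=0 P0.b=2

missing: P0.a=1 P0.b=2

outcome vector order: (P0.a,P0.b)
under SC → 00 02 12
SC∖claimed = {12}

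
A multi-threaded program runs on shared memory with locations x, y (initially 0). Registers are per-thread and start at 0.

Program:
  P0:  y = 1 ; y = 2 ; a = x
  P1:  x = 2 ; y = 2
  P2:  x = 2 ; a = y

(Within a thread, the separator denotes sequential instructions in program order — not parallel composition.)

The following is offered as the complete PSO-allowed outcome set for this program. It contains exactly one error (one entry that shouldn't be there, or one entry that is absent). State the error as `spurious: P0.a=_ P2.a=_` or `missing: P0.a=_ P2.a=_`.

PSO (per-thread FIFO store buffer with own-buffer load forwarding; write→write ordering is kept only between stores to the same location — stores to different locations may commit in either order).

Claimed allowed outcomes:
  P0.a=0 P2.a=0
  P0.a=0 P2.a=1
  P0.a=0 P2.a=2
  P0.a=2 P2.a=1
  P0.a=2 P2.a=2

missing: P0.a=2 P2.a=0

outcome vector order: (P0.a,P2.a)
under PSO → 0/0, 0/1, 0/2, 2/0, 2/1, 2/2
PSO∖claimed = {2/0}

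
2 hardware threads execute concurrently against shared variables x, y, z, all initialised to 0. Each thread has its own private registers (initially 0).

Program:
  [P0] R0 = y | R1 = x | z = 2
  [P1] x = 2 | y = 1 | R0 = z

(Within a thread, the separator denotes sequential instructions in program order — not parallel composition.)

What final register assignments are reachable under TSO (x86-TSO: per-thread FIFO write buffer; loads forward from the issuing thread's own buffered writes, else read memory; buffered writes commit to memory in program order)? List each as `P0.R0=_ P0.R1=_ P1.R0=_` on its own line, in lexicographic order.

outcome vector order: (P0.R0,P0.R1,P1.R0)
|TSO outcomes| = 6

P0.R0=0 P0.R1=0 P1.R0=0
P0.R0=0 P0.R1=0 P1.R0=2
P0.R0=0 P0.R1=2 P1.R0=0
P0.R0=0 P0.R1=2 P1.R0=2
P0.R0=1 P0.R1=2 P1.R0=0
P0.R0=1 P0.R1=2 P1.R0=2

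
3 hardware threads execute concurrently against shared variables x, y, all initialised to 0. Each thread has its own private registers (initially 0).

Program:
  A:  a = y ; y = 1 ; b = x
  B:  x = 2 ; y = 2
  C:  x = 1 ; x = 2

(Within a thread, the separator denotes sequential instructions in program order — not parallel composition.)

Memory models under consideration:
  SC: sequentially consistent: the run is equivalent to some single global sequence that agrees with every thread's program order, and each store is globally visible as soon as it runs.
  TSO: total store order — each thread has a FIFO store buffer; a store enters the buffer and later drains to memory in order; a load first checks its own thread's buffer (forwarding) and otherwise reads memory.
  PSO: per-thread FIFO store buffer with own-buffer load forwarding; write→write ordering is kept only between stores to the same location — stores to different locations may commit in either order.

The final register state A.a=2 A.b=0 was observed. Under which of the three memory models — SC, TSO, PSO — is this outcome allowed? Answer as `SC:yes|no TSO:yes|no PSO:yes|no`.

outcome vector order: (A.a,A.b)
SC (5): 00 01 02 21 22
TSO (5): 00 01 02 21 22
PSO (6): 00 01 02 20 21 22
target 20 ∈ {PSO}

SC:no TSO:no PSO:yes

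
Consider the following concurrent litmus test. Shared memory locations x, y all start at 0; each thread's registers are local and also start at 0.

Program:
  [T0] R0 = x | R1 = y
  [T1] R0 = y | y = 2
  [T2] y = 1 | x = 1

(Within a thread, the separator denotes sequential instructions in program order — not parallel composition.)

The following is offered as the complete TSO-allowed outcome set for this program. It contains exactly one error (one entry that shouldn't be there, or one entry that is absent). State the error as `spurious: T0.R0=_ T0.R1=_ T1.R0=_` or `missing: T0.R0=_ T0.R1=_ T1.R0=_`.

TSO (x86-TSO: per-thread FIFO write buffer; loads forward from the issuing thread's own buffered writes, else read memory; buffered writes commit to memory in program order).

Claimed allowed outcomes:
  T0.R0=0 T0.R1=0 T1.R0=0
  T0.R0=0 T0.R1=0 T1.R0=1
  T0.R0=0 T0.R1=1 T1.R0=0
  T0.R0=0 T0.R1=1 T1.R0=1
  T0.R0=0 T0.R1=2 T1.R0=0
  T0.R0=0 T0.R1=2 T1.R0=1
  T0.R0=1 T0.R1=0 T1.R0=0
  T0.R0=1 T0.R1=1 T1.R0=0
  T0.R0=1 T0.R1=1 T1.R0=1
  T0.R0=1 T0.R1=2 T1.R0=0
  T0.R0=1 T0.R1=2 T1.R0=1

spurious: T0.R0=1 T0.R1=0 T1.R0=0

outcome vector order: (T0.R0,T0.R1,T1.R0)
under TSO → (0,0,0), (0,0,1), (0,1,0), (0,1,1), (0,2,0), (0,2,1), (1,1,0), (1,1,1), (1,2,0), (1,2,1)
claimed∖TSO = {(1,0,0)}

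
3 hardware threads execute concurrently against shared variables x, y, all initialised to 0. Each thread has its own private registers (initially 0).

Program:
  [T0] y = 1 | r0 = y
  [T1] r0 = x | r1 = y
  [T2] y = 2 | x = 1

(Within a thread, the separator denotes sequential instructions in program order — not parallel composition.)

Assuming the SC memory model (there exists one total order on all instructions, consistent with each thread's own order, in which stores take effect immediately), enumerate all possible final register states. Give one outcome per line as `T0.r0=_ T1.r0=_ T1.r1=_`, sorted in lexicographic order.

T0.r0=1 T1.r0=0 T1.r1=0
T0.r0=1 T1.r0=0 T1.r1=1
T0.r0=1 T1.r0=0 T1.r1=2
T0.r0=1 T1.r0=1 T1.r1=1
T0.r0=1 T1.r0=1 T1.r1=2
T0.r0=2 T1.r0=0 T1.r1=0
T0.r0=2 T1.r0=0 T1.r1=1
T0.r0=2 T1.r0=0 T1.r1=2
T0.r0=2 T1.r0=1 T1.r1=2

outcome vector order: (T0.r0,T1.r0,T1.r1)
|SC outcomes| = 9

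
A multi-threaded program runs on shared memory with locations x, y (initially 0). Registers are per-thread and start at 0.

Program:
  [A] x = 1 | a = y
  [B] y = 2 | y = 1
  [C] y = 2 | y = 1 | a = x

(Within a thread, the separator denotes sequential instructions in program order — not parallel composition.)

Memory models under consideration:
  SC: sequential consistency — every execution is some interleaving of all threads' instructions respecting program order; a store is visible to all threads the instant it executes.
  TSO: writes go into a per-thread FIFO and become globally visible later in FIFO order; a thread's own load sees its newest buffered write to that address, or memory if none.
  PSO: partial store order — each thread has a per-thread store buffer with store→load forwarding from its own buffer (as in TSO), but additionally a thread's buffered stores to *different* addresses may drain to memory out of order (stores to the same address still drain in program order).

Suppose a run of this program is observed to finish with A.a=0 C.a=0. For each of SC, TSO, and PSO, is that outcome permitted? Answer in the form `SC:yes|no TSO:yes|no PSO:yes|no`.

outcome vector order: (A.a,C.a)
[SC] allowed = {(0,1), (1,0), (1,1), (2,0), (2,1)}
[TSO] allowed = {(0,0), (0,1), (1,0), (1,1), (2,0), (2,1)}
[PSO] allowed = {(0,0), (0,1), (1,0), (1,1), (2,0), (2,1)}
target (0,0) ∈ {TSO,PSO}

SC:no TSO:yes PSO:yes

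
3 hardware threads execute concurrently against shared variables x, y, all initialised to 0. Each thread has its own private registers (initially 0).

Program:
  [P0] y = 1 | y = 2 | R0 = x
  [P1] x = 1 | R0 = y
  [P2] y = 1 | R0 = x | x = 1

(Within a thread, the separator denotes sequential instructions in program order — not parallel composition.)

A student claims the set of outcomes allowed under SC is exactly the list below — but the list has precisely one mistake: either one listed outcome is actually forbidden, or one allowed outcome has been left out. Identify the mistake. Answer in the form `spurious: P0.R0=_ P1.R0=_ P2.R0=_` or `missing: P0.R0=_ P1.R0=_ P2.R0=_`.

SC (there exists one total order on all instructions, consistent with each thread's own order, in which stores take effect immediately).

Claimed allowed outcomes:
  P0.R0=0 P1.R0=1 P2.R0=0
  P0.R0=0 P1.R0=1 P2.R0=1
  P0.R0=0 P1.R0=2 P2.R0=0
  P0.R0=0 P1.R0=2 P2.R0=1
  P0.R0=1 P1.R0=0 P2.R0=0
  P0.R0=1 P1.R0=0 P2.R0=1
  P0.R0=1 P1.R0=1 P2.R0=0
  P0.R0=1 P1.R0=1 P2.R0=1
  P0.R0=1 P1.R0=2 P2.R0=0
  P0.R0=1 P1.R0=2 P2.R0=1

spurious: P0.R0=1 P1.R0=0 P2.R0=0

outcome vector order: (P0.R0,P1.R0,P2.R0)
SC (9): 010; 011; 020; 021; 101; 110; 111; 120; 121
claimed∖SC = {100}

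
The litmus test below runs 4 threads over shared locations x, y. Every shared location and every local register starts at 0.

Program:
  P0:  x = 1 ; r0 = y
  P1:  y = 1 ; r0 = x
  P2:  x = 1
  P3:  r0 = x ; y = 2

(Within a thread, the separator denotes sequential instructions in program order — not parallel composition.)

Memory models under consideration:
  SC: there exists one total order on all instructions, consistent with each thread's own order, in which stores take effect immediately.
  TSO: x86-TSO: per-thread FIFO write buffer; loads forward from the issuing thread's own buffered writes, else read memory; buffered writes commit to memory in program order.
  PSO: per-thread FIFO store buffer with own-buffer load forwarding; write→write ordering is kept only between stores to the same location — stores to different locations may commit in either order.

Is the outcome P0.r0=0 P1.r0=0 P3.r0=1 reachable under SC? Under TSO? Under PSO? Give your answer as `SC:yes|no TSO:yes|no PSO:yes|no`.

SC:no TSO:yes PSO:yes

outcome vector order: (P0.r0,P1.r0,P3.r0)
SC (10): (0,1,0), (0,1,1), (1,0,0), (1,0,1), (1,1,0), (1,1,1), (2,0,0), (2,0,1), (2,1,0), (2,1,1)
TSO (12): (0,0,0), (0,0,1), (0,1,0), (0,1,1), (1,0,0), (1,0,1), (1,1,0), (1,1,1), (2,0,0), (2,0,1), (2,1,0), (2,1,1)
PSO (12): (0,0,0), (0,0,1), (0,1,0), (0,1,1), (1,0,0), (1,0,1), (1,1,0), (1,1,1), (2,0,0), (2,0,1), (2,1,0), (2,1,1)
target (0,0,1) ∈ {TSO,PSO}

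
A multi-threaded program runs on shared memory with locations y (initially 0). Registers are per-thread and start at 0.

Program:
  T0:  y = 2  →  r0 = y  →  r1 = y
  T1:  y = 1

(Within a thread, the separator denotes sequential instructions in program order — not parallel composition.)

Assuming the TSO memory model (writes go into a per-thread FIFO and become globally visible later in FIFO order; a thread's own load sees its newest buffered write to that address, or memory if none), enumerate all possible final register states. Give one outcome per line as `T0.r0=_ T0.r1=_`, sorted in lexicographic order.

outcome vector order: (T0.r0,T0.r1)
|TSO outcomes| = 3

T0.r0=1 T0.r1=1
T0.r0=2 T0.r1=1
T0.r0=2 T0.r1=2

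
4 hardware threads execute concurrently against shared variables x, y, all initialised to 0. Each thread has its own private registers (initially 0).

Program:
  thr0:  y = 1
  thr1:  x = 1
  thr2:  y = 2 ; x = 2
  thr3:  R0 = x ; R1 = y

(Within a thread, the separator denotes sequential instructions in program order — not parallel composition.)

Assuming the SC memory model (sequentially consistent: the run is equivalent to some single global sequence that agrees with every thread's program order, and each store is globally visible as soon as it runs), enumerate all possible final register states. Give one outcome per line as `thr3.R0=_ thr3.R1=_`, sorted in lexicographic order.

outcome vector order: (thr3.R0,thr3.R1)
|SC outcomes| = 8

thr3.R0=0 thr3.R1=0
thr3.R0=0 thr3.R1=1
thr3.R0=0 thr3.R1=2
thr3.R0=1 thr3.R1=0
thr3.R0=1 thr3.R1=1
thr3.R0=1 thr3.R1=2
thr3.R0=2 thr3.R1=1
thr3.R0=2 thr3.R1=2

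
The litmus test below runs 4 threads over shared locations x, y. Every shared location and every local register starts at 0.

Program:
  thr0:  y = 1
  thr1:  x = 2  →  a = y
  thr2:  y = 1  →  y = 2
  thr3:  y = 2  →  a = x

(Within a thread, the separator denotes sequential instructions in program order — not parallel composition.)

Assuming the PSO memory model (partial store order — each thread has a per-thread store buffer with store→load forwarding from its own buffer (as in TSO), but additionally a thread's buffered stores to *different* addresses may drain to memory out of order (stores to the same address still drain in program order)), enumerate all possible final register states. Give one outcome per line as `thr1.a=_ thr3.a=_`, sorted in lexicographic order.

thr1.a=0 thr3.a=0
thr1.a=0 thr3.a=2
thr1.a=1 thr3.a=0
thr1.a=1 thr3.a=2
thr1.a=2 thr3.a=0
thr1.a=2 thr3.a=2

outcome vector order: (thr1.a,thr3.a)
|PSO outcomes| = 6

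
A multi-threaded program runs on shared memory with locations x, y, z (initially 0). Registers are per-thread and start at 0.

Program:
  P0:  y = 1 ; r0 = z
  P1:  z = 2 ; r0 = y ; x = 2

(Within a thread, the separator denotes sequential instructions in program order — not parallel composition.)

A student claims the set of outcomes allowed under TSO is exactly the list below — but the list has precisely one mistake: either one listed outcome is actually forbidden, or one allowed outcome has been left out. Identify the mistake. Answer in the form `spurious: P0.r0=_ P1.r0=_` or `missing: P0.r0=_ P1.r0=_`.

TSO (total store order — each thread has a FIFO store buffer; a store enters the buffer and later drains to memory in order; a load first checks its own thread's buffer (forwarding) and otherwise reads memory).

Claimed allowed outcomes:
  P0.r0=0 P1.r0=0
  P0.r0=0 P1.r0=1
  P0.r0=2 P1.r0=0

outcome vector order: (P0.r0,P1.r0)
[TSO] allowed = {00; 01; 20; 21}
TSO∖claimed = {21}

missing: P0.r0=2 P1.r0=1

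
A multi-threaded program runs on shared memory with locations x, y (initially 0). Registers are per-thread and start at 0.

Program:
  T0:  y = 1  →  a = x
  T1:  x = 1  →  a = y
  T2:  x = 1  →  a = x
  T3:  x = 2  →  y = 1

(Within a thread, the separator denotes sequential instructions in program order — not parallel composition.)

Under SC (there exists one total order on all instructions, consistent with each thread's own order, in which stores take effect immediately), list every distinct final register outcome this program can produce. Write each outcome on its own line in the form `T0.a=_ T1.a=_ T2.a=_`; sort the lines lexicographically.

T0.a=0 T1.a=1 T2.a=1
T0.a=0 T1.a=1 T2.a=2
T0.a=1 T1.a=0 T2.a=1
T0.a=1 T1.a=0 T2.a=2
T0.a=1 T1.a=1 T2.a=1
T0.a=1 T1.a=1 T2.a=2
T0.a=2 T1.a=0 T2.a=1
T0.a=2 T1.a=0 T2.a=2
T0.a=2 T1.a=1 T2.a=1
T0.a=2 T1.a=1 T2.a=2

outcome vector order: (T0.a,T1.a,T2.a)
|SC outcomes| = 10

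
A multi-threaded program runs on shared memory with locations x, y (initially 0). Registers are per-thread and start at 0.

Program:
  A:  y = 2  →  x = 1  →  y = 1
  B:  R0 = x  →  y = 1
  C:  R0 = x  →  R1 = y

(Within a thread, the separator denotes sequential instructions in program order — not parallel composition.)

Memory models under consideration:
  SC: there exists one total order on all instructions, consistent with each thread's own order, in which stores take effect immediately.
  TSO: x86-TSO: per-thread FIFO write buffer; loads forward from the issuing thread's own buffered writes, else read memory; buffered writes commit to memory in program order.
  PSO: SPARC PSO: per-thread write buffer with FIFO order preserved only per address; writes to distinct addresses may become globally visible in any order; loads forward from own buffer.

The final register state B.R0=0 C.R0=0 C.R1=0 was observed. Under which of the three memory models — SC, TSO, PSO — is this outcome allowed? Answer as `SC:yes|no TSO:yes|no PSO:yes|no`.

outcome vector order: (B.R0,C.R0,C.R1)
SC (10): (0,0,0), (0,0,1), (0,0,2), (0,1,1), (0,1,2), (1,0,0), (1,0,1), (1,0,2), (1,1,1), (1,1,2)
TSO (10): (0,0,0), (0,0,1), (0,0,2), (0,1,1), (0,1,2), (1,0,0), (1,0,1), (1,0,2), (1,1,1), (1,1,2)
PSO (12): (0,0,0), (0,0,1), (0,0,2), (0,1,0), (0,1,1), (0,1,2), (1,0,0), (1,0,1), (1,0,2), (1,1,0), (1,1,1), (1,1,2)
target (0,0,0) ∈ {SC,TSO,PSO}

SC:yes TSO:yes PSO:yes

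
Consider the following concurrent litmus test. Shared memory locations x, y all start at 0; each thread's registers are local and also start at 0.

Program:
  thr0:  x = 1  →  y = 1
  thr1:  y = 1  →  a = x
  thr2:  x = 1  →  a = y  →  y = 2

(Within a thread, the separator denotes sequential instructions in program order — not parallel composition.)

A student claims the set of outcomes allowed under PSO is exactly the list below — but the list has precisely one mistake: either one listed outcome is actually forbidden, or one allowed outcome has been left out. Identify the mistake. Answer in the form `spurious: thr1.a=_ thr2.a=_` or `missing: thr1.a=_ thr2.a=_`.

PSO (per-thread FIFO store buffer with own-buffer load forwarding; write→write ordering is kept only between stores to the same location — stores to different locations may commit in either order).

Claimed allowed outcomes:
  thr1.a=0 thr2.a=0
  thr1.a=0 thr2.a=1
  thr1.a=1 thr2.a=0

outcome vector order: (thr1.a,thr2.a)
under PSO → 0/0; 0/1; 1/0; 1/1
PSO∖claimed = {1/1}

missing: thr1.a=1 thr2.a=1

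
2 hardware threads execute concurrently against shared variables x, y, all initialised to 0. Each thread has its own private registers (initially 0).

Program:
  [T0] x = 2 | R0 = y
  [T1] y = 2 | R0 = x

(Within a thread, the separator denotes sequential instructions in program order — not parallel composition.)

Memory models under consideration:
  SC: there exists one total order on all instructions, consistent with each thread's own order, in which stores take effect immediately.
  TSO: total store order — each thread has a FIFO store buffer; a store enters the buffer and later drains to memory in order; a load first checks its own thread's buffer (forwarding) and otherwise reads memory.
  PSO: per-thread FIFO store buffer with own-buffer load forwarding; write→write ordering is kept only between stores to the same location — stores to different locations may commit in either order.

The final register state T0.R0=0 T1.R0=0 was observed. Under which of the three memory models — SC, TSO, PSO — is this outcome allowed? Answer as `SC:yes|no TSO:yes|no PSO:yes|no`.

outcome vector order: (T0.R0,T1.R0)
SC (3): 0/2 2/0 2/2
TSO (4): 0/0 0/2 2/0 2/2
PSO (4): 0/0 0/2 2/0 2/2
target 0/0 ∈ {TSO,PSO}

SC:no TSO:yes PSO:yes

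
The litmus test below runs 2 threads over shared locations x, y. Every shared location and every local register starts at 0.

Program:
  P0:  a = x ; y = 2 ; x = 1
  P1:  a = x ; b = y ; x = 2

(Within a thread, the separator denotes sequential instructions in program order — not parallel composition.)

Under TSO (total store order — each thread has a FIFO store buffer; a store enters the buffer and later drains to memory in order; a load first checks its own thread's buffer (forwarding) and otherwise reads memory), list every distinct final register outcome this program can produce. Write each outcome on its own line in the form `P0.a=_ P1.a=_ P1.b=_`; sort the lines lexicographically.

P0.a=0 P1.a=0 P1.b=0
P0.a=0 P1.a=0 P1.b=2
P0.a=0 P1.a=1 P1.b=2
P0.a=2 P1.a=0 P1.b=0

outcome vector order: (P0.a,P1.a,P1.b)
|TSO outcomes| = 4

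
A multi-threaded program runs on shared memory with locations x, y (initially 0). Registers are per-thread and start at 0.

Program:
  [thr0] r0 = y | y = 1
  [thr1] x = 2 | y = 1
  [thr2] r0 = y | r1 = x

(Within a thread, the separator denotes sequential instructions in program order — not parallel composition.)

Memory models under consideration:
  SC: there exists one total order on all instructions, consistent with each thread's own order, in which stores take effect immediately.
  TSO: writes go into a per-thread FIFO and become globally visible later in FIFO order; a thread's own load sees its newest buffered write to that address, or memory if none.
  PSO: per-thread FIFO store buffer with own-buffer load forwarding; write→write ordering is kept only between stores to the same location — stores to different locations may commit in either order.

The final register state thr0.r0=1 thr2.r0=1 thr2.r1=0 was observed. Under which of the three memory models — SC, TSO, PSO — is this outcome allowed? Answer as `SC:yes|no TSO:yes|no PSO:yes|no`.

outcome vector order: (thr0.r0,thr2.r0,thr2.r1)
SC: 7 outcomes — {0/0/0, 0/0/2, 0/1/0, 0/1/2, 1/0/0, 1/0/2, 1/1/2}
TSO: 7 outcomes — {0/0/0, 0/0/2, 0/1/0, 0/1/2, 1/0/0, 1/0/2, 1/1/2}
PSO: 8 outcomes — {0/0/0, 0/0/2, 0/1/0, 0/1/2, 1/0/0, 1/0/2, 1/1/0, 1/1/2}
target 1/1/0 ∈ {PSO}

SC:no TSO:no PSO:yes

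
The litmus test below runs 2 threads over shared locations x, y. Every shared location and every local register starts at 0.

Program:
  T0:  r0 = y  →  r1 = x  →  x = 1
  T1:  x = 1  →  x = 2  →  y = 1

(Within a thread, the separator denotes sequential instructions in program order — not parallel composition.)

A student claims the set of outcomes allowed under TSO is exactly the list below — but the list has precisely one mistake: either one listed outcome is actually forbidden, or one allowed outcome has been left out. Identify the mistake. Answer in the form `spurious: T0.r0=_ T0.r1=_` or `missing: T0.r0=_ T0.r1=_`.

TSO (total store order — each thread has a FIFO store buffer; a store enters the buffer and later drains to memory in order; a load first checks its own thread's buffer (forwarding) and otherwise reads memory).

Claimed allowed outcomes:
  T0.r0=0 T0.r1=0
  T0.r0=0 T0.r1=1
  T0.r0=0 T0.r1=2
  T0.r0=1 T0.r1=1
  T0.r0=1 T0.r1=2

outcome vector order: (T0.r0,T0.r1)
TSO: 4 outcomes — {(0,0), (0,1), (0,2), (1,2)}
claimed∖TSO = {(1,1)}

spurious: T0.r0=1 T0.r1=1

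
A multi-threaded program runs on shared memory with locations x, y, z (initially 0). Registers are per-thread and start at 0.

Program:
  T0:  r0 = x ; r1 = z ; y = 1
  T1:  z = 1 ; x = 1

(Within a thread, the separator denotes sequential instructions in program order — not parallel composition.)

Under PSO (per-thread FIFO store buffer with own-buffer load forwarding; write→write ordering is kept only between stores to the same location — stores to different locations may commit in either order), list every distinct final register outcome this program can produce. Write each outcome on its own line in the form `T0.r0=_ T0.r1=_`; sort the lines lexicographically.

outcome vector order: (T0.r0,T0.r1)
|PSO outcomes| = 4

T0.r0=0 T0.r1=0
T0.r0=0 T0.r1=1
T0.r0=1 T0.r1=0
T0.r0=1 T0.r1=1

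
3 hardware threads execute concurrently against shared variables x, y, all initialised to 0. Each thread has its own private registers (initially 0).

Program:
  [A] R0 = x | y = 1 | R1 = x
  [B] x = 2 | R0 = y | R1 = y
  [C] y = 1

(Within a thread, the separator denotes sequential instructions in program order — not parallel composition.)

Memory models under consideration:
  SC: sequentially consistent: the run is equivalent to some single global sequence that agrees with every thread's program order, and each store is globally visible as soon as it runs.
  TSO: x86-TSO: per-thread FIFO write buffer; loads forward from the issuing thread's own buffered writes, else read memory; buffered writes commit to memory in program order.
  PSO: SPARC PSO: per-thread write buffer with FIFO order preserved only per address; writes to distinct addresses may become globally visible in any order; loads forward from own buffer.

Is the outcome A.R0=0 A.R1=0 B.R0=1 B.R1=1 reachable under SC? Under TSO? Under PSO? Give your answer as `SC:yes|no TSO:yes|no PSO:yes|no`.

outcome vector order: (A.R0,A.R1,B.R0,B.R1)
under SC → (0,0,1,1) (0,2,0,0) (0,2,0,1) (0,2,1,1) (2,2,0,0) (2,2,0,1) (2,2,1,1)
under TSO → (0,0,0,0) (0,0,0,1) (0,0,1,1) (0,2,0,0) (0,2,0,1) (0,2,1,1) (2,2,0,0) (2,2,0,1) (2,2,1,1)
under PSO → (0,0,0,0) (0,0,0,1) (0,0,1,1) (0,2,0,0) (0,2,0,1) (0,2,1,1) (2,2,0,0) (2,2,0,1) (2,2,1,1)
target (0,0,1,1) ∈ {SC,TSO,PSO}

SC:yes TSO:yes PSO:yes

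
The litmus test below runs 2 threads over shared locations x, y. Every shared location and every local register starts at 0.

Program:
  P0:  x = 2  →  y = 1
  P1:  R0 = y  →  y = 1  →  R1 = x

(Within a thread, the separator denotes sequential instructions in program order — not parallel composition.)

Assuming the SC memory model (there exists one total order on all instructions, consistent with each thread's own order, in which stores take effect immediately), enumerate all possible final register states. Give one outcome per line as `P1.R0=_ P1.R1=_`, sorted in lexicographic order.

outcome vector order: (P1.R0,P1.R1)
|SC outcomes| = 3

P1.R0=0 P1.R1=0
P1.R0=0 P1.R1=2
P1.R0=1 P1.R1=2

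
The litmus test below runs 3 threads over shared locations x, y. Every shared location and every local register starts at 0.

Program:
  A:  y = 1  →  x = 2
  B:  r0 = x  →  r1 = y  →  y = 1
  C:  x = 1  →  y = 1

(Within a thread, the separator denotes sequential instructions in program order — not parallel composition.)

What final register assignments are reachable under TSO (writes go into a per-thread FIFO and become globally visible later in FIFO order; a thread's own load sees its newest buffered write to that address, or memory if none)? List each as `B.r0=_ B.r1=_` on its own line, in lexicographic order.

B.r0=0 B.r1=0
B.r0=0 B.r1=1
B.r0=1 B.r1=0
B.r0=1 B.r1=1
B.r0=2 B.r1=1

outcome vector order: (B.r0,B.r1)
|TSO outcomes| = 5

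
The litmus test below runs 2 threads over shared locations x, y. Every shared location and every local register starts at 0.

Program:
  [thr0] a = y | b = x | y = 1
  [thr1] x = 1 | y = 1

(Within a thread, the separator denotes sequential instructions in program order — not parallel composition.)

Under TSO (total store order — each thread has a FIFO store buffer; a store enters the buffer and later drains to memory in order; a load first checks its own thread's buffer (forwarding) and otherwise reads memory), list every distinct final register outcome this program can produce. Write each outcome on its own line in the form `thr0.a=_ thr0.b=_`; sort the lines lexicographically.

outcome vector order: (thr0.a,thr0.b)
|TSO outcomes| = 3

thr0.a=0 thr0.b=0
thr0.a=0 thr0.b=1
thr0.a=1 thr0.b=1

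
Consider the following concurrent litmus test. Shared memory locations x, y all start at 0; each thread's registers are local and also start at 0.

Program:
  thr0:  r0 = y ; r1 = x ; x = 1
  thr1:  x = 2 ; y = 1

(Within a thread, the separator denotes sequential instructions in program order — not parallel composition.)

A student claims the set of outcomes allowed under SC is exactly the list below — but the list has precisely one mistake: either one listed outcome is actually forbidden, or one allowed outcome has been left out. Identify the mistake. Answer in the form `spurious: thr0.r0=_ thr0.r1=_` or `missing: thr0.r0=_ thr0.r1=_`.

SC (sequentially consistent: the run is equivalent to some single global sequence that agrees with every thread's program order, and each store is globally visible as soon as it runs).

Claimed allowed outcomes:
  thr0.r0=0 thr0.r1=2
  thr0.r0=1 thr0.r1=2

missing: thr0.r0=0 thr0.r1=0

outcome vector order: (thr0.r0,thr0.r1)
SC (3): 0/0 0/2 1/2
SC∖claimed = {0/0}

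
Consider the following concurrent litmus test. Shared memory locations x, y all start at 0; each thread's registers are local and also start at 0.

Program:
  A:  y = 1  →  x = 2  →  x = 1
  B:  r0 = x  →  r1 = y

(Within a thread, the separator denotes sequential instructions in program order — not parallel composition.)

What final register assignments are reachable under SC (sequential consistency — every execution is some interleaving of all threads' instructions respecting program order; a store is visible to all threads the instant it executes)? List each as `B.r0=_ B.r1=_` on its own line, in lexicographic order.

outcome vector order: (B.r0,B.r1)
|SC outcomes| = 4

B.r0=0 B.r1=0
B.r0=0 B.r1=1
B.r0=1 B.r1=1
B.r0=2 B.r1=1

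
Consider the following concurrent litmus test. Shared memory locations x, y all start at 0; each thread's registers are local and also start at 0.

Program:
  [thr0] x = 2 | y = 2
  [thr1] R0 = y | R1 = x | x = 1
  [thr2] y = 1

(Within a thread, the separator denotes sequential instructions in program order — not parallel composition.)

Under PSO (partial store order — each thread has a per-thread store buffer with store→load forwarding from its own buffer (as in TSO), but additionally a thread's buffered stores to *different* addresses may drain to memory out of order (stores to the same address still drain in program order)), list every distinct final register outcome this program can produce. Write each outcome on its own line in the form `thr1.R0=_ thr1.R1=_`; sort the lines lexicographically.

outcome vector order: (thr1.R0,thr1.R1)
|PSO outcomes| = 6

thr1.R0=0 thr1.R1=0
thr1.R0=0 thr1.R1=2
thr1.R0=1 thr1.R1=0
thr1.R0=1 thr1.R1=2
thr1.R0=2 thr1.R1=0
thr1.R0=2 thr1.R1=2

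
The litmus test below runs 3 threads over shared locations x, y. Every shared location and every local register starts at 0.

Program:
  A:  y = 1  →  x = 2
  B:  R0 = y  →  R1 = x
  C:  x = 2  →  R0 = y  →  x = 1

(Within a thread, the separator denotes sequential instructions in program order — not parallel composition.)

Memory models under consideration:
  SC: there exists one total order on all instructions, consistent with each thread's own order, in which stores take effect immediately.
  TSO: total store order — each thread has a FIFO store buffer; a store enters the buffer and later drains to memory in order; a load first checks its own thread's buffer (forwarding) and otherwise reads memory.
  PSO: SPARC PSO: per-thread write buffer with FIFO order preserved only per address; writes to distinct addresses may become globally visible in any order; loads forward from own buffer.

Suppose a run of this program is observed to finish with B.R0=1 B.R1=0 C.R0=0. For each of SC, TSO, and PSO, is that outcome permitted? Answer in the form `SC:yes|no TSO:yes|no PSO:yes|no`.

SC:no TSO:yes PSO:yes

outcome vector order: (B.R0,B.R1,C.R0)
under SC → 0/0/0; 0/0/1; 0/1/0; 0/1/1; 0/2/0; 0/2/1; 1/0/1; 1/1/0; 1/1/1; 1/2/0; 1/2/1
under TSO → 0/0/0; 0/0/1; 0/1/0; 0/1/1; 0/2/0; 0/2/1; 1/0/0; 1/0/1; 1/1/0; 1/1/1; 1/2/0; 1/2/1
under PSO → 0/0/0; 0/0/1; 0/1/0; 0/1/1; 0/2/0; 0/2/1; 1/0/0; 1/0/1; 1/1/0; 1/1/1; 1/2/0; 1/2/1
target 1/0/0 ∈ {TSO,PSO}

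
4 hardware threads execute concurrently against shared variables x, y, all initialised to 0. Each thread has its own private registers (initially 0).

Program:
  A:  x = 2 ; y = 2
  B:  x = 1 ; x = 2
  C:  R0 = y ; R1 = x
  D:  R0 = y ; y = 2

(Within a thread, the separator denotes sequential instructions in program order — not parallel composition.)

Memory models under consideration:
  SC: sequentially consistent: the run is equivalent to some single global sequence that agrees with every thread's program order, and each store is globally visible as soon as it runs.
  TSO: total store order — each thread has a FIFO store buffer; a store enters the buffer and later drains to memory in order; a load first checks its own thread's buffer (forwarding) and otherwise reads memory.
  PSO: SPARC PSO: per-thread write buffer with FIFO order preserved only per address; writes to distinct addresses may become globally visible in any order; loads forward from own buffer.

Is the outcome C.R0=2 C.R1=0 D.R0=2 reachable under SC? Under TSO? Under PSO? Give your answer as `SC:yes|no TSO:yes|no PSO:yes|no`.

outcome vector order: (C.R0,C.R1,D.R0)
SC (11): <0 0 0>, <0 0 2>, <0 1 0>, <0 1 2>, <0 2 0>, <0 2 2>, <2 0 0>, <2 1 0>, <2 1 2>, <2 2 0>, <2 2 2>
TSO (11): <0 0 0>, <0 0 2>, <0 1 0>, <0 1 2>, <0 2 0>, <0 2 2>, <2 0 0>, <2 1 0>, <2 1 2>, <2 2 0>, <2 2 2>
PSO (12): <0 0 0>, <0 0 2>, <0 1 0>, <0 1 2>, <0 2 0>, <0 2 2>, <2 0 0>, <2 0 2>, <2 1 0>, <2 1 2>, <2 2 0>, <2 2 2>
target <2 0 2> ∈ {PSO}

SC:no TSO:no PSO:yes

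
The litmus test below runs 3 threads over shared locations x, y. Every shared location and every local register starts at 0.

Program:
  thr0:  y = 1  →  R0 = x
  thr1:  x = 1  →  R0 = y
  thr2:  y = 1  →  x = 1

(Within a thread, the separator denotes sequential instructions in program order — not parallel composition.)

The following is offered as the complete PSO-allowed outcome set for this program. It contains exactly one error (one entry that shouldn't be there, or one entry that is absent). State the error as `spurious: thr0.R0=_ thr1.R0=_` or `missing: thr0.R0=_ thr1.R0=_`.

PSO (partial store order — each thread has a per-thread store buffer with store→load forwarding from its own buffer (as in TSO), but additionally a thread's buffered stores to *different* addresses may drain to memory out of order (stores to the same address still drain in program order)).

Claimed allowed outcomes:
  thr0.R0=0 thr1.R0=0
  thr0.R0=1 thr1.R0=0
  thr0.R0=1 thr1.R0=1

missing: thr0.R0=0 thr1.R0=1

outcome vector order: (thr0.R0,thr1.R0)
[PSO] allowed = {(0,0) (0,1) (1,0) (1,1)}
PSO∖claimed = {(0,1)}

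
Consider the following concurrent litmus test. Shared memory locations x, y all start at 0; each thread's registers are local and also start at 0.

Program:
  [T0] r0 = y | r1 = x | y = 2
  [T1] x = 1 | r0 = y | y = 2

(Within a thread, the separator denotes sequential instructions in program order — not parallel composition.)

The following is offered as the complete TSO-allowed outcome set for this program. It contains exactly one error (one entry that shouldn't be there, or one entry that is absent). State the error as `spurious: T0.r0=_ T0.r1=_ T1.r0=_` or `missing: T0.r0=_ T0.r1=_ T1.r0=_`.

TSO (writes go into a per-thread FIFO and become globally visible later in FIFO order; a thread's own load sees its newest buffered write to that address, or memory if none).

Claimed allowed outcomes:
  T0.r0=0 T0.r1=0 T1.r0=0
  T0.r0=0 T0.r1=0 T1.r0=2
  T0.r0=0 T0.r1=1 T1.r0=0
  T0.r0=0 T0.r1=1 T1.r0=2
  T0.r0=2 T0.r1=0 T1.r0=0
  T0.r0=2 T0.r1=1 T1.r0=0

spurious: T0.r0=2 T0.r1=0 T1.r0=0

outcome vector order: (T0.r0,T0.r1,T1.r0)
[TSO] allowed = {0/0/0; 0/0/2; 0/1/0; 0/1/2; 2/1/0}
claimed∖TSO = {2/0/0}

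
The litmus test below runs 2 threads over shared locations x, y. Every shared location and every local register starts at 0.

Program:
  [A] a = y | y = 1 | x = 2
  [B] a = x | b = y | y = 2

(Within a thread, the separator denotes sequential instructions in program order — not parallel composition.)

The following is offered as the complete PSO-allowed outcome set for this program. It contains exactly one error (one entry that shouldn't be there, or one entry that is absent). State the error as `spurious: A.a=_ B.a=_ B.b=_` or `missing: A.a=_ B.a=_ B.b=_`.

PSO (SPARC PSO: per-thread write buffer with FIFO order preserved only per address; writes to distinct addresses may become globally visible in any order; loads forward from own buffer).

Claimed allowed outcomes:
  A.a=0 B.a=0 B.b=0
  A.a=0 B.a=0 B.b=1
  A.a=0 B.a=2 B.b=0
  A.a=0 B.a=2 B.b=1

missing: A.a=2 B.a=0 B.b=0

outcome vector order: (A.a,B.a,B.b)
[PSO] allowed = {0/0/0 0/0/1 0/2/0 0/2/1 2/0/0}
PSO∖claimed = {2/0/0}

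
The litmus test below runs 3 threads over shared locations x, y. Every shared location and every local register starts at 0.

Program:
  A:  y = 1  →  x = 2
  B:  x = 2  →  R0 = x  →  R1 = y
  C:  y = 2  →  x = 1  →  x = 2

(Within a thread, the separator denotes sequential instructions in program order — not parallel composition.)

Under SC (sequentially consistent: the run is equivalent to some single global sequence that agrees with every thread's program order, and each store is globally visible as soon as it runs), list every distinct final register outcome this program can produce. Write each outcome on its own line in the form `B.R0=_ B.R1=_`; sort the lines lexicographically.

B.R0=1 B.R1=1
B.R0=1 B.R1=2
B.R0=2 B.R1=0
B.R0=2 B.R1=1
B.R0=2 B.R1=2

outcome vector order: (B.R0,B.R1)
|SC outcomes| = 5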